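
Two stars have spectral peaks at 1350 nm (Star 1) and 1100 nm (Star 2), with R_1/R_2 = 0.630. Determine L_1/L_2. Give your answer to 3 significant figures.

Wien's law gives T ∝ 1/λ_max, so T_1/T_2 = λ_2/λ_1 = 1100/1350 = 0.8148.
Then L ∝ R²T⁴ gives L_1/L_2 = (0.630)² × (0.8148)⁴ = 0.3969 × 0.4408 = 0.1750.

0.175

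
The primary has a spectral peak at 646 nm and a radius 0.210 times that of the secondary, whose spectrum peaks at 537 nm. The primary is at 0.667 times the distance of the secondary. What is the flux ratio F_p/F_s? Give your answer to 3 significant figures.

0.0473

Wien's law: T_p/T_s = λ_s/λ_p = 537/646 = 0.8313.
L_p/L_s = (R_p/R_s)²(T_p/T_s)⁴ = (0.210)²(0.8313)⁴ = 0.02106.
F_p/F_s = (L_p/L_s)/(d_p/d_s)² = 0.02106/(0.667)² = 0.04733.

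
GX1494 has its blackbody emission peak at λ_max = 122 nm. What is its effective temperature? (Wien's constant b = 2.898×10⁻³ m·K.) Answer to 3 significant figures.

T = b/λ_max = 2.898×10⁻³ / (122×10⁻⁹) = 2.375×10^4 K.

2.38×10^4 K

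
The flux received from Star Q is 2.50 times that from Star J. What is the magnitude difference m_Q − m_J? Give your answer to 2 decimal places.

-0.99

m_Q − m_J = −2.5 log₁₀(F_Q/F_J) = −2.5 log₁₀(2.50) = −2.5 × (0.398) = -0.995.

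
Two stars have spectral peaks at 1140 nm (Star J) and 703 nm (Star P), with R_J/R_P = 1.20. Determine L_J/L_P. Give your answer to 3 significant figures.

Wien's law gives T ∝ 1/λ_max, so T_J/T_P = λ_P/λ_J = 703/1140 = 0.6167.
Then L ∝ R²T⁴ gives L_J/L_P = (1.20)² × (0.6167)⁴ = 1.440 × 0.1446 = 0.2082.

0.208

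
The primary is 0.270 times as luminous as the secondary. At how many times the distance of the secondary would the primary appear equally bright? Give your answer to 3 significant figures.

Equal flux requires L_p/d_p² = L_s/d_s², so d_p/d_s = √(L_p/L_s)
= √(0.270) = 0.5196.

0.520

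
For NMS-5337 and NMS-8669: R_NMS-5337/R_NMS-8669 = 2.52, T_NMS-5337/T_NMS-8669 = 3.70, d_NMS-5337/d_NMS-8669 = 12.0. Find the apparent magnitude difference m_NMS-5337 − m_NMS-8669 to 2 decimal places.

-2.29

L_NMS-5337/L_NMS-8669 = (2.52)²(3.70)⁴ = 1190.
F_NMS-5337/F_NMS-8669 = (L_NMS-5337/L_NMS-8669)/(d_NMS-5337/d_NMS-8669)² = 1190/144.0 = 8.265.
m_NMS-5337 − m_NMS-8669 = −2.5 log₁₀(8.265) = -2.29.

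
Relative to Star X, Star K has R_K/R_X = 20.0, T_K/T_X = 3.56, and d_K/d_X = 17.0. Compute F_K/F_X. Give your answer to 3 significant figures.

222

L_K/L_X = (R_K/R_X)²(T_K/T_X)⁴ = (20.0)² × (3.56)⁴ = 6.425×10^4.
F_K/F_X = (L_K/L_X)/(d_K/d_X)² = 6.425×10^4 / (17.0)² = 222.3.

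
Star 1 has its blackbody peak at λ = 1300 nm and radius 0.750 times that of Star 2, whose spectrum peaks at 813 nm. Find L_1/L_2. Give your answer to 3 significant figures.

Wien's law gives T ∝ 1/λ_max, so T_1/T_2 = λ_2/λ_1 = 813/1300 = 0.6254.
Then L ∝ R²T⁴ gives L_1/L_2 = (0.750)² × (0.6254)⁴ = 0.5625 × 0.1530 = 0.08604.

0.0860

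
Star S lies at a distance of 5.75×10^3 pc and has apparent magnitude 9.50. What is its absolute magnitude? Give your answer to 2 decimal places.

M = m − 5 log₁₀(d/10 pc) = 9.50 − 5 log₁₀(5.75×10^3/10)
  = 9.50 − 5 × 2.760 = 9.50 − 13.80 = -4.30.

-4.30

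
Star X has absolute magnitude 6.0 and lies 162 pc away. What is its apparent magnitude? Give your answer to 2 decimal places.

12.05

m = M + 5 log₁₀(d/10 pc) = 6.0 + 5 log₁₀(162/10)
  = 6.0 + 5 × 1.210 = 6.0 + 6.05 = 12.05.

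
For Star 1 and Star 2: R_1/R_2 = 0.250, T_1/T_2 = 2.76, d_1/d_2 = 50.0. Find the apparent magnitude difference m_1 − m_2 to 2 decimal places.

7.10

L_1/L_2 = (0.250)²(2.76)⁴ = 3.627.
F_1/F_2 = (L_1/L_2)/(d_1/d_2)² = 3.627/2500 = 0.001451.
m_1 − m_2 = −2.5 log₁₀(0.001451) = 7.10.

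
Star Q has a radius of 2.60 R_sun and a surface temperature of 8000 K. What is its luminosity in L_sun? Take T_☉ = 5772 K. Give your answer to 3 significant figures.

L/L_☉ = (R/R_☉)² (T/T_☉)⁴ = (2.60)² × (8000/5772)⁴
       = 6.760 × (1.386)⁴ = 6.760 × 3.690 = 24.95.

24.9 L_sun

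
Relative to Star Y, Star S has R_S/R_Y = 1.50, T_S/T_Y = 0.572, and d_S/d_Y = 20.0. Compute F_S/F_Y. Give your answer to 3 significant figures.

L_S/L_Y = (R_S/R_Y)²(T_S/T_Y)⁴ = (1.50)² × (0.572)⁴ = 0.2409.
F_S/F_Y = (L_S/L_Y)/(d_S/d_Y)² = 0.2409 / (20.0)² = 6.022×10^-4.

6.02×10^-4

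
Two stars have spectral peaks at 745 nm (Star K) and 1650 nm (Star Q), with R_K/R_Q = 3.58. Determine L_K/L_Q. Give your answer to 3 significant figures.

308

Wien's law gives T ∝ 1/λ_max, so T_K/T_Q = λ_Q/λ_K = 1650/745 = 2.215.
Then L ∝ R²T⁴ gives L_K/L_Q = (3.58)² × (2.215)⁴ = 12.82 × 24.06 = 308.4.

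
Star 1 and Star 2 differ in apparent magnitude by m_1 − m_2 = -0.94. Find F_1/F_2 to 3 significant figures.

F_1/F_2 = 10^(−(m_1 − m_2)/2.5) = 10^(0.94/2.5) = 10^0.376 = 2.377.

2.38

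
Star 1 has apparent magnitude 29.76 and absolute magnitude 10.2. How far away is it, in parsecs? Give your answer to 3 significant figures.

8.17×10^4 pc

m − M = 5 log₁₀(d/10 pc)
29.76 − (10.2) = 19.56 = 5 log₁₀(d/10)
d = 10 × 10^(19.56/5) = 10 × 10^3.912 = 8.166×10^4 pc.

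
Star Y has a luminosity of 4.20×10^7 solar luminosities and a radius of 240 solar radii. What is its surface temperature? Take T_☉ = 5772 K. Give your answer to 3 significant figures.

T/T_☉ = (L/L_☉)^(1/4) / (R/R_☉)^(1/2)
T = 5772 × (4.20×10^7)^(1/4) / √(240) = 5772 × 80.50 / 15.49 = 2.999×10^4 K.

3.00×10^4 K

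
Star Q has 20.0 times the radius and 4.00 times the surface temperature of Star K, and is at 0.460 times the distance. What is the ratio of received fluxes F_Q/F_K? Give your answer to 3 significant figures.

L_Q/L_K = (R_Q/R_K)²(T_Q/T_K)⁴ = (20.0)² × (4.00)⁴ = 1.024×10^5.
F_Q/F_K = (L_Q/L_K)/(d_Q/d_K)² = 1.024×10^5 / (0.460)² = 4.839×10^5.

4.84×10^5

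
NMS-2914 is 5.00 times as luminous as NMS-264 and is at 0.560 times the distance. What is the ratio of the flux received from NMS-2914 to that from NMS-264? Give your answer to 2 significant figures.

F = L/(4πd²), so F_NMS-2914/F_NMS-264 = (L_NMS-2914/L_NMS-264) / (d_NMS-2914/d_NMS-264)²
= 5.00 / (0.560)² = 5.00 / 0.3136 = 15.94.

16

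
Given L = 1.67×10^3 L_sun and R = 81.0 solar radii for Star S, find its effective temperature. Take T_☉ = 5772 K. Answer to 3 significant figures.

T/T_☉ = (L/L_☉)^(1/4) / (R/R_☉)^(1/2)
T = 5772 × (1.67×10^3)^(1/4) / √(81.0) = 5772 × 6.393 / 9.000 = 4100 K.

4.10×10^3 K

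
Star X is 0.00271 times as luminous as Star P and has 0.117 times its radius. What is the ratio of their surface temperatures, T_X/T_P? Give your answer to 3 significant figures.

0.667

L ∝ R²T⁴ gives T ∝ (L/R²)^(1/4), so
T_X/T_P = (0.00271 / 0.117²)^(1/4) = (0.1980)^(1/4) = 0.6670.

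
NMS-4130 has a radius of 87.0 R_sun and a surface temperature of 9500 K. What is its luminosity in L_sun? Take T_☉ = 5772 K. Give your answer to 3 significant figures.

5.55×10^4 L_sun

L/L_☉ = (R/R_☉)² (T/T_☉)⁴ = (87.0)² × (9500/5772)⁴
       = 7569 × (1.646)⁴ = 7569 × 7.338 = 5.554×10^4.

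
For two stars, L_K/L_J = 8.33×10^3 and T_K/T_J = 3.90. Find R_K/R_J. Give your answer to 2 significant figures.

6.0

L ∝ R²T⁴ gives R ∝ √L / T², so
R_K/R_J = √(8.33×10^3) / (3.90)² = 91.27 / 15.21 = 6.001.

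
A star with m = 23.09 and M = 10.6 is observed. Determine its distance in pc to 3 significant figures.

3.15×10^3 pc

m − M = 5 log₁₀(d/10 pc)
23.09 − (10.6) = 12.49 = 5 log₁₀(d/10)
d = 10 × 10^(12.49/5) = 10 × 10^2.498 = 3148 pc.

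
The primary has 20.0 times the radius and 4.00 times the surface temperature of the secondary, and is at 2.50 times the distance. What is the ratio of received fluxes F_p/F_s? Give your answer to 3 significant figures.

1.64×10^4

L_p/L_s = (R_p/R_s)²(T_p/T_s)⁴ = (20.0)² × (4.00)⁴ = 1.024×10^5.
F_p/F_s = (L_p/L_s)/(d_p/d_s)² = 1.024×10^5 / (2.50)² = 1.638×10^4.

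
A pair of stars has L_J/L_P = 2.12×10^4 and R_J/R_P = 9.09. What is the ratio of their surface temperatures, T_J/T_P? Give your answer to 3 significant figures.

4.00

L ∝ R²T⁴ gives T ∝ (L/R²)^(1/4), so
T_J/T_P = (2.12×10^4 / 9.09²)^(1/4) = (256.6)^(1/4) = 4.002.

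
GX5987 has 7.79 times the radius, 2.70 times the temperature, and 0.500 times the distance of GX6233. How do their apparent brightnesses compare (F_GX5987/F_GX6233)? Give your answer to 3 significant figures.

1.29×10^4

L_GX5987/L_GX6233 = (R_GX5987/R_GX6233)²(T_GX5987/T_GX6233)⁴ = (7.79)² × (2.70)⁴ = 3225.
F_GX5987/F_GX6233 = (L_GX5987/L_GX6233)/(d_GX5987/d_GX6233)² = 3225 / (0.500)² = 1.290×10^4.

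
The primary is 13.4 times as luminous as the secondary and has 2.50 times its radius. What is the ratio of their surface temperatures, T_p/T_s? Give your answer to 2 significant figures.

L ∝ R²T⁴ gives T ∝ (L/R²)^(1/4), so
T_p/T_s = (13.4 / 2.50²)^(1/4) = (2.144)^(1/4) = 1.210.

1.2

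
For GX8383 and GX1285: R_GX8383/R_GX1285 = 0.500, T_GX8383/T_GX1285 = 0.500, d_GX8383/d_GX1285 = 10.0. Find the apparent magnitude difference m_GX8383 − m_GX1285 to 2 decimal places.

9.52

L_GX8383/L_GX1285 = (0.500)²(0.500)⁴ = 0.01562.
F_GX8383/F_GX1285 = (L_GX8383/L_GX1285)/(d_GX8383/d_GX1285)² = 0.01562/100.0 = 1.563×10^-4.
m_GX8383 − m_GX1285 = −2.5 log₁₀(1.563×10^-4) = 9.52.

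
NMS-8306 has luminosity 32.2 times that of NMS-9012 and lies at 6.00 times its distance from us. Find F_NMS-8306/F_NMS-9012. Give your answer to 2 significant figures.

F = L/(4πd²), so F_NMS-8306/F_NMS-9012 = (L_NMS-8306/L_NMS-9012) / (d_NMS-8306/d_NMS-9012)²
= 32.2 / (6.00)² = 32.2 / 36.00 = 0.8944.

0.89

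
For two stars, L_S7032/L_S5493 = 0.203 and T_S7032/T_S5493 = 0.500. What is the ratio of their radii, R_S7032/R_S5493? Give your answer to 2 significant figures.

L ∝ R²T⁴ gives R ∝ √L / T², so
R_S7032/R_S5493 = √(0.203) / (0.500)² = 0.4506 / 0.2500 = 1.802.

1.8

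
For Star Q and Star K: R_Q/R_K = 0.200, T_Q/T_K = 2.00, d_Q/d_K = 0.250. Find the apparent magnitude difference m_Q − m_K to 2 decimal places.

L_Q/L_K = (0.200)²(2.00)⁴ = 0.6400.
F_Q/F_K = (L_Q/L_K)/(d_Q/d_K)² = 0.6400/0.06250 = 10.24.
m_Q − m_K = −2.5 log₁₀(10.24) = -2.53.

-2.53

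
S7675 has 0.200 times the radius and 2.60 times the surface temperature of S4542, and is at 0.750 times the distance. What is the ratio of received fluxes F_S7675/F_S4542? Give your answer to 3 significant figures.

3.25

L_S7675/L_S4542 = (R_S7675/R_S4542)²(T_S7675/T_S4542)⁴ = (0.200)² × (2.60)⁴ = 1.828.
F_S7675/F_S4542 = (L_S7675/L_S4542)/(d_S7675/d_S4542)² = 1.828 / (0.750)² = 3.250.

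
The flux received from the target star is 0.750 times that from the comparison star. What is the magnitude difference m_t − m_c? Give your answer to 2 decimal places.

0.31

m_t − m_c = −2.5 log₁₀(F_t/F_c) = −2.5 log₁₀(0.750) = −2.5 × (-0.125) = 0.312.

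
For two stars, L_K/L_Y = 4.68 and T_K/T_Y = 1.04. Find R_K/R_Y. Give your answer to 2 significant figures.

L ∝ R²T⁴ gives R ∝ √L / T², so
R_K/R_Y = √(4.68) / (1.04)² = 2.163 / 1.082 = 2.000.

2.0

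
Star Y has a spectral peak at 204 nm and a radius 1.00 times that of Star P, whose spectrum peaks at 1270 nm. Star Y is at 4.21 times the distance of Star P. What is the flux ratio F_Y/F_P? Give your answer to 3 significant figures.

84.7

Wien's law: T_Y/T_P = λ_P/λ_Y = 1270/204 = 6.225.
L_Y/L_P = (R_Y/R_P)²(T_Y/T_P)⁴ = (1.00)²(6.225)⁴ = 1502.
F_Y/F_P = (L_Y/L_P)/(d_Y/d_P)² = 1502/(4.21)² = 84.75.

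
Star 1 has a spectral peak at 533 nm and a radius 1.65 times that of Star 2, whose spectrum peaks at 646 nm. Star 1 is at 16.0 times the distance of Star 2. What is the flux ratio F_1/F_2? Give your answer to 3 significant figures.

0.0229

Wien's law: T_1/T_2 = λ_2/λ_1 = 646/533 = 1.212.
L_1/L_2 = (R_1/R_2)²(T_1/T_2)⁴ = (1.65)²(1.212)⁴ = 5.875.
F_1/F_2 = (L_1/L_2)/(d_1/d_2)² = 5.875/(16.0)² = 0.02295.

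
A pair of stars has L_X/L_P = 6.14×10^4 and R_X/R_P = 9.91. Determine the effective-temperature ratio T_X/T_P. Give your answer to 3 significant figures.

L ∝ R²T⁴ gives T ∝ (L/R²)^(1/4), so
T_X/T_P = (6.14×10^4 / 9.91²)^(1/4) = (625.2)^(1/4) = 5.000.

5.00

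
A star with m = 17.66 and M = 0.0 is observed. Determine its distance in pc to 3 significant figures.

3.40×10^4 pc

m − M = 5 log₁₀(d/10 pc)
17.66 − (0.0) = 17.66 = 5 log₁₀(d/10)
d = 10 × 10^(17.66/5) = 10 × 10^3.532 = 3.404×10^4 pc.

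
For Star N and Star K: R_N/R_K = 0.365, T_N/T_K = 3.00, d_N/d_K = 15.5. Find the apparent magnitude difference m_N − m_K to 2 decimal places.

L_N/L_K = (0.365)²(3.00)⁴ = 10.79.
F_N/F_K = (L_N/L_K)/(d_N/d_K)² = 10.79/240.2 = 0.04492.
m_N − m_K = −2.5 log₁₀(0.04492) = 3.37.

3.37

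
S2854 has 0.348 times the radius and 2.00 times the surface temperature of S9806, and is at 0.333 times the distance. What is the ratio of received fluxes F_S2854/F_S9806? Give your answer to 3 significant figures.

L_S2854/L_S9806 = (R_S2854/R_S9806)²(T_S2854/T_S9806)⁴ = (0.348)² × (2.00)⁴ = 1.938.
F_S2854/F_S9806 = (L_S2854/L_S9806)/(d_S2854/d_S9806)² = 1.938 / (0.333)² = 17.47.

17.5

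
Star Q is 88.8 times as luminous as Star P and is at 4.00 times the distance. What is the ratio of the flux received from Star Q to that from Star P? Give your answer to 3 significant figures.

F = L/(4πd²), so F_Q/F_P = (L_Q/L_P) / (d_Q/d_P)²
= 88.8 / (4.00)² = 88.8 / 16.00 = 5.550.

5.55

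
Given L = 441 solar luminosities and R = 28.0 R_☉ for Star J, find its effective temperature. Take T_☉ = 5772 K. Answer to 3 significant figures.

T/T_☉ = (L/L_☉)^(1/4) / (R/R_☉)^(1/2)
T = 5772 × (441)^(1/4) / √(28.0) = 5772 × 4.583 / 5.292 = 4999 K.

5.00×10^3 K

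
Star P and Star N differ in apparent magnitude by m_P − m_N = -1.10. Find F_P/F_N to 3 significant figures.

F_P/F_N = 10^(−(m_P − m_N)/2.5) = 10^(1.10/2.5) = 10^0.440 = 2.754.

2.75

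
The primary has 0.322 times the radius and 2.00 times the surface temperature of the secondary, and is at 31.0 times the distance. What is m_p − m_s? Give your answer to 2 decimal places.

6.91

L_p/L_s = (0.322)²(2.00)⁴ = 1.659.
F_p/F_s = (L_p/L_s)/(d_p/d_s)² = 1.659/961.0 = 0.001726.
m_p − m_s = −2.5 log₁₀(0.001726) = 6.91.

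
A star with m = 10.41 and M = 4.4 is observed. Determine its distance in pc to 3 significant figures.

m − M = 5 log₁₀(d/10 pc)
10.41 − (4.4) = 6.01 = 5 log₁₀(d/10)
d = 10 × 10^(6.01/5) = 10 × 10^1.202 = 159.2 pc.

159 pc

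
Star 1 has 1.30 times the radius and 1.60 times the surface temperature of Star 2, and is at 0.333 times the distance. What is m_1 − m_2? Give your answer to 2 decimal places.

-5.00

L_1/L_2 = (1.30)²(1.60)⁴ = 11.08.
F_1/F_2 = (L_1/L_2)/(d_1/d_2)² = 11.08/0.1109 = 99.88.
m_1 − m_2 = −2.5 log₁₀(99.88) = -5.00.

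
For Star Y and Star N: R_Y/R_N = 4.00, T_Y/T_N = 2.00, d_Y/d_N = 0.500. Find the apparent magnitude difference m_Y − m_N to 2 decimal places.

L_Y/L_N = (4.00)²(2.00)⁴ = 256.0.
F_Y/F_N = (L_Y/L_N)/(d_Y/d_N)² = 256.0/0.2500 = 1024.
m_Y − m_N = −2.5 log₁₀(1024) = -7.53.

-7.53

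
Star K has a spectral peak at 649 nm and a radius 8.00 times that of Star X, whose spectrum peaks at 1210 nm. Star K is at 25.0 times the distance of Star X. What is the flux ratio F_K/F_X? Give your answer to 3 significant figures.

Wien's law: T_K/T_X = λ_X/λ_K = 1210/649 = 1.864.
L_K/L_X = (R_K/R_X)²(T_K/T_X)⁴ = (8.00)²(1.864)⁴ = 773.3.
F_K/F_X = (L_K/L_X)/(d_K/d_X)² = 773.3/(25.0)² = 1.237.

1.24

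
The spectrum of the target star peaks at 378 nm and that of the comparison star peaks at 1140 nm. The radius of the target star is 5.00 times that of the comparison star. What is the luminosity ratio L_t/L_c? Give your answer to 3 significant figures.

2.07×10^3

Wien's law gives T ∝ 1/λ_max, so T_t/T_c = λ_c/λ_t = 1140/378 = 3.016.
Then L ∝ R²T⁴ gives L_t/L_c = (5.00)² × (3.016)⁴ = 25.00 × 82.73 = 2068.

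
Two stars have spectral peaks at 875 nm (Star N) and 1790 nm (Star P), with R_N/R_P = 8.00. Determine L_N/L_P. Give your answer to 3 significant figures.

1.12×10^3

Wien's law gives T ∝ 1/λ_max, so T_N/T_P = λ_P/λ_N = 1790/875 = 2.046.
Then L ∝ R²T⁴ gives L_N/L_P = (8.00)² × (2.046)⁴ = 64.00 × 17.51 = 1121.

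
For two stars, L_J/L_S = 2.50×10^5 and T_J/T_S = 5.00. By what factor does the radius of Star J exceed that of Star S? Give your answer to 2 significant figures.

L ∝ R²T⁴ gives R ∝ √L / T², so
R_J/R_S = √(2.50×10^5) / (5.00)² = 500.0 / 25.00 = 20.00.

20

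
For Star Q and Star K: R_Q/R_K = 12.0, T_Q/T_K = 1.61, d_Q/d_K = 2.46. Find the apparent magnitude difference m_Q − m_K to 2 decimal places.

L_Q/L_K = (12.0)²(1.61)⁴ = 967.5.
F_Q/F_K = (L_Q/L_K)/(d_Q/d_K)² = 967.5/6.052 = 159.9.
m_Q − m_K = −2.5 log₁₀(159.9) = -5.51.

-5.51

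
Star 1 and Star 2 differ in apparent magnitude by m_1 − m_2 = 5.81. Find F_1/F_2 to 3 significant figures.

F_1/F_2 = 10^(−(m_1 − m_2)/2.5) = 10^(-5.81/2.5) = 10^-2.324 = 0.004742.

0.00474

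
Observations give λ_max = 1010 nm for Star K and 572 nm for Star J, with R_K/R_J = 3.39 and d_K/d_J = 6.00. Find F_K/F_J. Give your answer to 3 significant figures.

0.0328

Wien's law: T_K/T_J = λ_J/λ_K = 572/1010 = 0.5663.
L_K/L_J = (R_K/R_J)²(T_K/T_J)⁴ = (3.39)²(0.5663)⁴ = 1.182.
F_K/F_J = (L_K/L_J)/(d_K/d_J)² = 1.182/(6.00)² = 0.03284.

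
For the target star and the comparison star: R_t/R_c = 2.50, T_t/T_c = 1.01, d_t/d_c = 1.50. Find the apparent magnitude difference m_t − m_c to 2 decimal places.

-1.15

L_t/L_c = (2.50)²(1.01)⁴ = 6.504.
F_t/F_c = (L_t/L_c)/(d_t/d_c)² = 6.504/2.250 = 2.891.
m_t − m_c = −2.5 log₁₀(2.891) = -1.15.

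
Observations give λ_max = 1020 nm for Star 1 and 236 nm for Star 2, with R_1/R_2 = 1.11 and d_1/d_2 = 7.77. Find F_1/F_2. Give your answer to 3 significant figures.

Wien's law: T_1/T_2 = λ_2/λ_1 = 236/1020 = 0.2314.
L_1/L_2 = (R_1/R_2)²(T_1/T_2)⁴ = (1.11)²(0.2314)⁴ = 0.003531.
F_1/F_2 = (L_1/L_2)/(d_1/d_2)² = 0.003531/(7.77)² = 5.849×10^-5.

5.85×10^-5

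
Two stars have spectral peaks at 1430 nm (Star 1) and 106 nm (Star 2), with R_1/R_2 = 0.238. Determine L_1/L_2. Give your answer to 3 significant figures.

1.71×10^-6

Wien's law gives T ∝ 1/λ_max, so T_1/T_2 = λ_2/λ_1 = 106/1430 = 0.07413.
Then L ∝ R²T⁴ gives L_1/L_2 = (0.238)² × (0.07413)⁴ = 0.05664 × 3.019×10^-5 = 1.710×10^-6.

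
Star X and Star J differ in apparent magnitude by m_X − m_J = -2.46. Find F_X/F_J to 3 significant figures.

9.64

F_X/F_J = 10^(−(m_X − m_J)/2.5) = 10^(2.46/2.5) = 10^0.984 = 9.638.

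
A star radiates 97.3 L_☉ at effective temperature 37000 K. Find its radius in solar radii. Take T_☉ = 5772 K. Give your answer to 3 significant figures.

R/R_☉ = √(L/L_☉) / (T/T_☉)² = √(97.3) / (6.410)²
       = 9.864 / 41.09 = 0.2401.

0.240 solar radii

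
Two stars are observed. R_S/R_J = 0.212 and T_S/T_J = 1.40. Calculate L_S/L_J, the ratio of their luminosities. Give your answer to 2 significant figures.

From the Stefan–Boltzmann law, L ∝ R²T⁴, so
L_S/L_J = (R_S/R_J)² (T_S/T_J)⁴ = (0.212)² × (1.40)⁴ = 0.04494 × 3.842 = 0.1727.

0.17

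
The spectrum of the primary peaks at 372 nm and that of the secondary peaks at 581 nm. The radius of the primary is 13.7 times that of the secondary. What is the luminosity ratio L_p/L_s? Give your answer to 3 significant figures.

1.12×10^3

Wien's law gives T ∝ 1/λ_max, so T_p/T_s = λ_s/λ_p = 581/372 = 1.562.
Then L ∝ R²T⁴ gives L_p/L_s = (13.7)² × (1.562)⁴ = 187.7 × 5.950 = 1117.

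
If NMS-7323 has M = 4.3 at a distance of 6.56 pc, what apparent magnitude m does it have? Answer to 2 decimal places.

m = M + 5 log₁₀(d/10 pc) = 4.3 + 5 log₁₀(6.56/10)
  = 4.3 + 5 × -0.183 = 4.3 + -0.92 = 3.38.

3.38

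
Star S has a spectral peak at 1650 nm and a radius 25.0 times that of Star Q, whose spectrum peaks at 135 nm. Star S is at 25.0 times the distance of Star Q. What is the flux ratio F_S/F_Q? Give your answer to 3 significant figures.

4.48×10^-5

Wien's law: T_S/T_Q = λ_Q/λ_S = 135/1650 = 0.08182.
L_S/L_Q = (R_S/R_Q)²(T_S/T_Q)⁴ = (25.0)²(0.08182)⁴ = 0.02801.
F_S/F_Q = (L_S/L_Q)/(d_S/d_Q)² = 0.02801/(25.0)² = 4.481×10^-5.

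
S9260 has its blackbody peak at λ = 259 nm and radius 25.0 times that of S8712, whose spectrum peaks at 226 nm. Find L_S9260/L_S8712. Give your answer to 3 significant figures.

Wien's law gives T ∝ 1/λ_max, so T_S9260/T_S8712 = λ_S8712/λ_S9260 = 226/259 = 0.8726.
Then L ∝ R²T⁴ gives L_S9260/L_S8712 = (25.0)² × (0.8726)⁴ = 625.0 × 0.5797 = 362.3.

362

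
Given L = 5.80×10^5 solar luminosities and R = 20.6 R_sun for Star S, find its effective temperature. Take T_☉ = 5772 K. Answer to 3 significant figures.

3.51×10^4 K

T/T_☉ = (L/L_☉)^(1/4) / (R/R_☉)^(1/2)
T = 5772 × (5.80×10^5)^(1/4) / √(20.6) = 5772 × 27.60 / 4.539 = 3.510×10^4 K.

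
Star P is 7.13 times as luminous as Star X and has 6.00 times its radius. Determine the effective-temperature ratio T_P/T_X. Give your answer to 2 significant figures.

0.67

L ∝ R²T⁴ gives T ∝ (L/R²)^(1/4), so
T_P/T_X = (7.13 / 6.00²)^(1/4) = (0.1981)^(1/4) = 0.6671.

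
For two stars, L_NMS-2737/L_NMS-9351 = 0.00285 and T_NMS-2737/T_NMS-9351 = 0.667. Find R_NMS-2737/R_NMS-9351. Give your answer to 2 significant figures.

L ∝ R²T⁴ gives R ∝ √L / T², so
R_NMS-2737/R_NMS-9351 = √(0.00285) / (0.667)² = 0.05339 / 0.4449 = 0.1200.

0.12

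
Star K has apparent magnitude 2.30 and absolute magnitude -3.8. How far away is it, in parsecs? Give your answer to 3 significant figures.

166 pc

m − M = 5 log₁₀(d/10 pc)
2.30 − (-3.8) = 6.10 = 5 log₁₀(d/10)
d = 10 × 10^(6.10/5) = 10 × 10^1.220 = 166.0 pc.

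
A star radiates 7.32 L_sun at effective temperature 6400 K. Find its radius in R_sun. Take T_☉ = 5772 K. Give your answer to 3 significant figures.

2.20 R_sun

R/R_☉ = √(L/L_☉) / (T/T_☉)² = √(7.32) / (1.109)²
       = 2.706 / 1.229 = 2.201.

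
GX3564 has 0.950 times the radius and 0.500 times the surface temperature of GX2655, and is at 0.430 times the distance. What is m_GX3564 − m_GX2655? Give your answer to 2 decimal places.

L_GX3564/L_GX2655 = (0.950)²(0.500)⁴ = 0.05641.
F_GX3564/F_GX2655 = (L_GX3564/L_GX2655)/(d_GX3564/d_GX2655)² = 0.05641/0.1849 = 0.3051.
m_GX3564 − m_GX2655 = −2.5 log₁₀(0.3051) = 1.29.

1.29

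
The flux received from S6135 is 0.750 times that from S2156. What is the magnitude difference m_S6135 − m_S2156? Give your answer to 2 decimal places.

0.31

m_S6135 − m_S2156 = −2.5 log₁₀(F_S6135/F_S2156) = −2.5 log₁₀(0.750) = −2.5 × (-0.125) = 0.312.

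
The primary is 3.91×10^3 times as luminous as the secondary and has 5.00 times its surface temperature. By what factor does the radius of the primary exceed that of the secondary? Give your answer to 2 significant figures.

2.5

L ∝ R²T⁴ gives R ∝ √L / T², so
R_p/R_s = √(3.91×10^3) / (5.00)² = 62.53 / 25.00 = 2.501.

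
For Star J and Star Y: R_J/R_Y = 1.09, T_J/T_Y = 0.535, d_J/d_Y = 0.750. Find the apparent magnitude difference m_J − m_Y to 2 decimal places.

L_J/L_Y = (1.09)²(0.535)⁴ = 0.09733.
F_J/F_Y = (L_J/L_Y)/(d_J/d_Y)² = 0.09733/0.5625 = 0.1730.
m_J − m_Y = −2.5 log₁₀(0.1730) = 1.90.

1.90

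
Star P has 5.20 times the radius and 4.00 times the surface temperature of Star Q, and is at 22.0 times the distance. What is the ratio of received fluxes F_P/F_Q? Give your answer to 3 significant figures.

L_P/L_Q = (R_P/R_Q)²(T_P/T_Q)⁴ = (5.20)² × (4.00)⁴ = 6922.
F_P/F_Q = (L_P/L_Q)/(d_P/d_Q)² = 6922 / (22.0)² = 14.30.

14.3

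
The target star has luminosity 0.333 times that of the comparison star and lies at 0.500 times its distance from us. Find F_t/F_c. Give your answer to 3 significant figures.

F = L/(4πd²), so F_t/F_c = (L_t/L_c) / (d_t/d_c)²
= 0.333 / (0.500)² = 0.333 / 0.2500 = 1.332.

1.33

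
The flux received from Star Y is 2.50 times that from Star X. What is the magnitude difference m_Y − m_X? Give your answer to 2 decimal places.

-0.99

m_Y − m_X = −2.5 log₁₀(F_Y/F_X) = −2.5 log₁₀(2.50) = −2.5 × (0.398) = -0.995.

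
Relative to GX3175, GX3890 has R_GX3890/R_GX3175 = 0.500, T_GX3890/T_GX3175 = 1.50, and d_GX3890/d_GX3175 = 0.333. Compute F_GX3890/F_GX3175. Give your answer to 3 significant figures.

11.4

L_GX3890/L_GX3175 = (R_GX3890/R_GX3175)²(T_GX3890/T_GX3175)⁴ = (0.500)² × (1.50)⁴ = 1.266.
F_GX3890/F_GX3175 = (L_GX3890/L_GX3175)/(d_GX3890/d_GX3175)² = 1.266 / (0.333)² = 11.41.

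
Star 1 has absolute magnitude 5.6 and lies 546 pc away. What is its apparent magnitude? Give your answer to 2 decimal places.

14.29

m = M + 5 log₁₀(d/10 pc) = 5.6 + 5 log₁₀(546/10)
  = 5.6 + 5 × 1.737 = 5.6 + 8.69 = 14.29.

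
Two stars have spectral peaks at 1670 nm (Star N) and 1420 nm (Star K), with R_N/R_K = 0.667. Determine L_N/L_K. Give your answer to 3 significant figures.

Wien's law gives T ∝ 1/λ_max, so T_N/T_K = λ_K/λ_N = 1420/1670 = 0.8503.
Then L ∝ R²T⁴ gives L_N/L_K = (0.667)² × (0.8503)⁴ = 0.4449 × 0.5227 = 0.2326.

0.233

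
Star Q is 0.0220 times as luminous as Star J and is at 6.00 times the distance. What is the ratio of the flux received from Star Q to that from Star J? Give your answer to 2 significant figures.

6.1×10^-4

F = L/(4πd²), so F_Q/F_J = (L_Q/L_J) / (d_Q/d_J)²
= 0.0220 / (6.00)² = 0.0220 / 36.00 = 6.111×10^-4.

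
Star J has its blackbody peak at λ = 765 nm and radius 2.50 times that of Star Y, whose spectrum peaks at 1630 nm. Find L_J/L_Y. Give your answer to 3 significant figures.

Wien's law gives T ∝ 1/λ_max, so T_J/T_Y = λ_Y/λ_J = 1630/765 = 2.131.
Then L ∝ R²T⁴ gives L_J/L_Y = (2.50)² × (2.131)⁴ = 6.250 × 20.61 = 128.8.

129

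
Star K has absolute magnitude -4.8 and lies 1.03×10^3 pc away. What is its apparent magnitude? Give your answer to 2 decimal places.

5.26

m = M + 5 log₁₀(d/10 pc) = -4.8 + 5 log₁₀(1.03×10^3/10)
  = -4.8 + 5 × 2.013 = -4.8 + 10.06 = 5.26.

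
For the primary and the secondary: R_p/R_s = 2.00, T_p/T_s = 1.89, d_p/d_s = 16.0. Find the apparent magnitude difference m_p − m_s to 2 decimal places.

L_p/L_s = (2.00)²(1.89)⁴ = 51.04.
F_p/F_s = (L_p/L_s)/(d_p/d_s)² = 51.04/256.0 = 0.1994.
m_p − m_s = −2.5 log₁₀(0.1994) = 1.75.

1.75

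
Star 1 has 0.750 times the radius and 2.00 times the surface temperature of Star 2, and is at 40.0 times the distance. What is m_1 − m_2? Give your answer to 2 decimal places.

L_1/L_2 = (0.750)²(2.00)⁴ = 9.000.
F_1/F_2 = (L_1/L_2)/(d_1/d_2)² = 9.000/1600 = 0.005625.
m_1 − m_2 = −2.5 log₁₀(0.005625) = 5.62.

5.62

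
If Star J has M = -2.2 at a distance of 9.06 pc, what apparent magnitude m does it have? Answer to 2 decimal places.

m = M + 5 log₁₀(d/10 pc) = -2.2 + 5 log₁₀(9.06/10)
  = -2.2 + 5 × -0.043 = -2.2 + -0.21 = -2.41.

-2.41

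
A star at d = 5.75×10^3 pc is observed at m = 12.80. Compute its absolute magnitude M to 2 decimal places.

-1.00

M = m − 5 log₁₀(d/10 pc) = 12.80 − 5 log₁₀(5.75×10^3/10)
  = 12.80 − 5 × 2.760 = 12.80 − 13.80 = -1.00.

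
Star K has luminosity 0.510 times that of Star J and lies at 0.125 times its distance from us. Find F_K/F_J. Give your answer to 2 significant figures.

F = L/(4πd²), so F_K/F_J = (L_K/L_J) / (d_K/d_J)²
= 0.510 / (0.125)² = 0.510 / 0.01562 = 32.64.

33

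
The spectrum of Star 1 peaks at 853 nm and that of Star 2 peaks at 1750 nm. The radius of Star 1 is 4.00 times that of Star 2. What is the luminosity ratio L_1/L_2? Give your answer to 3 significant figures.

Wien's law gives T ∝ 1/λ_max, so T_1/T_2 = λ_2/λ_1 = 1750/853 = 2.052.
Then L ∝ R²T⁴ gives L_1/L_2 = (4.00)² × (2.052)⁴ = 16.00 × 17.72 = 283.4.

283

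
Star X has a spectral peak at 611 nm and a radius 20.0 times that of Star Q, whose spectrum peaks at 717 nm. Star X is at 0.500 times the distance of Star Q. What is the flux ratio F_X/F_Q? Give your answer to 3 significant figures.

Wien's law: T_X/T_Q = λ_Q/λ_X = 717/611 = 1.173.
L_X/L_Q = (R_X/R_Q)²(T_X/T_Q)⁴ = (20.0)²(1.173)⁴ = 758.5.
F_X/F_Q = (L_X/L_Q)/(d_X/d_Q)² = 758.5/(0.500)² = 3034.

3.03×10^3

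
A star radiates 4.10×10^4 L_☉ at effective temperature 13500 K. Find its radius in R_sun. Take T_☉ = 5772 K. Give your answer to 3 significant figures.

R/R_☉ = √(L/L_☉) / (T/T_☉)² = √(4.10×10^4) / (2.339)²
       = 202.5 / 5.470 = 37.01.

37.0 R_sun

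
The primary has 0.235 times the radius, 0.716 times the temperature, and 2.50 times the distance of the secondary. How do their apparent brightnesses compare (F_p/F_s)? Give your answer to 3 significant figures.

L_p/L_s = (R_p/R_s)²(T_p/T_s)⁴ = (0.235)² × (0.716)⁴ = 0.01451.
F_p/F_s = (L_p/L_s)/(d_p/d_s)² = 0.01451 / (2.50)² = 0.002322.

0.00232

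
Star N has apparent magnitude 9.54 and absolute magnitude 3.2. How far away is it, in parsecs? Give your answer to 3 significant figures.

185 pc

m − M = 5 log₁₀(d/10 pc)
9.54 − (3.2) = 6.34 = 5 log₁₀(d/10)
d = 10 × 10^(6.34/5) = 10 × 10^1.268 = 185.4 pc.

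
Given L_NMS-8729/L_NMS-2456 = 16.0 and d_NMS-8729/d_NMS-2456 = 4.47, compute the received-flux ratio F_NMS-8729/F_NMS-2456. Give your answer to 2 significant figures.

F = L/(4πd²), so F_NMS-8729/F_NMS-2456 = (L_NMS-8729/L_NMS-2456) / (d_NMS-8729/d_NMS-2456)²
= 16.0 / (4.47)² = 16.0 / 19.98 = 0.8008.

0.80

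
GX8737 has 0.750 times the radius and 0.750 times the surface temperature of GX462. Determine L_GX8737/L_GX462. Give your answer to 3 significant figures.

0.178

From the Stefan–Boltzmann law, L ∝ R²T⁴, so
L_GX8737/L_GX462 = (R_GX8737/R_GX462)² (T_GX8737/T_GX462)⁴ = (0.750)² × (0.750)⁴ = 0.5625 × 0.3164 = 0.1780.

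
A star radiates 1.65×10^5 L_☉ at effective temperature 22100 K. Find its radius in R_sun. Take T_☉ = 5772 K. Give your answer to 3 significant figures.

R/R_☉ = √(L/L_☉) / (T/T_☉)² = √(1.65×10^5) / (3.829)²
       = 406.2 / 14.66 = 27.71.

27.7 R_sun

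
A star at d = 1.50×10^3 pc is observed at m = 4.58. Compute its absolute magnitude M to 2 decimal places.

-6.30

M = m − 5 log₁₀(d/10 pc) = 4.58 − 5 log₁₀(1.50×10^3/10)
  = 4.58 − 5 × 2.176 = 4.58 − 10.88 = -6.30.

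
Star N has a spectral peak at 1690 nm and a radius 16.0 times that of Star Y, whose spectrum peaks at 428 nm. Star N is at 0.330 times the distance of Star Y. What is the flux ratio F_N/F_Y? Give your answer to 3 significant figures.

Wien's law: T_N/T_Y = λ_Y/λ_N = 428/1690 = 0.2533.
L_N/L_Y = (R_N/R_Y)²(T_N/T_Y)⁴ = (16.0)²(0.2533)⁴ = 1.053.
F_N/F_Y = (L_N/L_Y)/(d_N/d_Y)² = 1.053/(0.330)² = 9.670.

9.67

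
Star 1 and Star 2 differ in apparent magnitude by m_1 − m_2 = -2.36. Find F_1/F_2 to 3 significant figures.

F_1/F_2 = 10^(−(m_1 − m_2)/2.5) = 10^(2.36/2.5) = 10^0.944 = 8.790.

8.79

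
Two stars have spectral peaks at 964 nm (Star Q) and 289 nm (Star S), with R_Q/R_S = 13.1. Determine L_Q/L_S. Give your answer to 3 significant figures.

Wien's law gives T ∝ 1/λ_max, so T_Q/T_S = λ_S/λ_Q = 289/964 = 0.2998.
Then L ∝ R²T⁴ gives L_Q/L_S = (13.1)² × (0.2998)⁴ = 171.6 × 0.008078 = 1.386.

1.39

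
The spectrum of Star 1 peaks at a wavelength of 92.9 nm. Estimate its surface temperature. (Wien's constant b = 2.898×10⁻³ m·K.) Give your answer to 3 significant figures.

3.12×10^4 K

T = b/λ_max = 2.898×10⁻³ / (92.9×10⁻⁹) = 3.119×10^4 K.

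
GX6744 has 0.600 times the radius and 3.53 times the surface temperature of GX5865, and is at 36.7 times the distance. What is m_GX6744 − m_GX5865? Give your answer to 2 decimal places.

L_GX6744/L_GX5865 = (0.600)²(3.53)⁴ = 55.90.
F_GX6744/F_GX5865 = (L_GX6744/L_GX5865)/(d_GX6744/d_GX5865)² = 55.90/1347 = 0.04150.
m_GX6744 − m_GX5865 = −2.5 log₁₀(0.04150) = 3.45.

3.45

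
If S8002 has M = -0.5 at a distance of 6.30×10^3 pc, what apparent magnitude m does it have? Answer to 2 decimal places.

m = M + 5 log₁₀(d/10 pc) = -0.5 + 5 log₁₀(6.30×10^3/10)
  = -0.5 + 5 × 2.799 = -0.5 + 14.00 = 13.50.

13.50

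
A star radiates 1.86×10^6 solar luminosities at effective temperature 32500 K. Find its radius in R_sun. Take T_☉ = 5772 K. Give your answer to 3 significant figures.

R/R_☉ = √(L/L_☉) / (T/T_☉)² = √(1.86×10^6) / (5.631)²
       = 1364 / 31.70 = 43.02.

43.0 R_sun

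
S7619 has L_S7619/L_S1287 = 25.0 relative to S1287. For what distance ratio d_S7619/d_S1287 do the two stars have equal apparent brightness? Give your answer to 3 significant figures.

Equal flux requires L_S7619/d_S7619² = L_S1287/d_S1287², so d_S7619/d_S1287 = √(L_S7619/L_S1287)
= √(25.0) = 5.000.

5.00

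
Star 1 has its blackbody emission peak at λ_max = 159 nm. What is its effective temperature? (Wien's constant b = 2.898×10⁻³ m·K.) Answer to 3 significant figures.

1.82×10^4 K

T = b/λ_max = 2.898×10⁻³ / (159×10⁻⁹) = 1.823×10^4 K.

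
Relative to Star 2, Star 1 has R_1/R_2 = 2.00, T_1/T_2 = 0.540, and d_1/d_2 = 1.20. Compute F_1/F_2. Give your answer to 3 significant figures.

0.236

L_1/L_2 = (R_1/R_2)²(T_1/T_2)⁴ = (2.00)² × (0.540)⁴ = 0.3401.
F_1/F_2 = (L_1/L_2)/(d_1/d_2)² = 0.3401 / (1.20)² = 0.2362.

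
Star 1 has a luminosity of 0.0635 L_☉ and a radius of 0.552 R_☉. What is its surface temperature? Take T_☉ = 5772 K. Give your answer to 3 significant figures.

T/T_☉ = (L/L_☉)^(1/4) / (R/R_☉)^(1/2)
T = 5772 × (0.0635)^(1/4) / √(0.552) = 5772 × 0.5020 / 0.7430 = 3900 K.

3.90×10^3 K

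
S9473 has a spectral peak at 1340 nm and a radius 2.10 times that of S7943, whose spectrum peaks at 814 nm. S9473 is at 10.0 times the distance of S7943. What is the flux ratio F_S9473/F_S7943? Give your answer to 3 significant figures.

Wien's law: T_S9473/T_S7943 = λ_S7943/λ_S9473 = 814/1340 = 0.6075.
L_S9473/L_S7943 = (R_S9473/R_S7943)²(T_S9473/T_S7943)⁴ = (2.10)²(0.6075)⁴ = 0.6005.
F_S9473/F_S7943 = (L_S9473/L_S7943)/(d_S9473/d_S7943)² = 0.6005/(10.0)² = 0.006005.

0.00601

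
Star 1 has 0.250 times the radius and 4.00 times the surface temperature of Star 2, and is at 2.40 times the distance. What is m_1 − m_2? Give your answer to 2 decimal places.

-1.11

L_1/L_2 = (0.250)²(4.00)⁴ = 16.00.
F_1/F_2 = (L_1/L_2)/(d_1/d_2)² = 16.00/5.760 = 2.778.
m_1 − m_2 = −2.5 log₁₀(2.778) = -1.11.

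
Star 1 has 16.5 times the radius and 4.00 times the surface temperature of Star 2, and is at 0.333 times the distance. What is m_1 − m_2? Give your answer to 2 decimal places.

L_1/L_2 = (16.5)²(4.00)⁴ = 6.970×10^4.
F_1/F_2 = (L_1/L_2)/(d_1/d_2)² = 6.970×10^4/0.1109 = 6.285×10^5.
m_1 − m_2 = −2.5 log₁₀(6.285×10^5) = -14.50.

-14.50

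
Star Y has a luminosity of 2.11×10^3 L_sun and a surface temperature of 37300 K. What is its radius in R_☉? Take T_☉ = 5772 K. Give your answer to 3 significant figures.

1.10 R_☉

R/R_☉ = √(L/L_☉) / (T/T_☉)² = √(2.11×10^3) / (6.462)²
       = 45.93 / 41.76 = 1.100.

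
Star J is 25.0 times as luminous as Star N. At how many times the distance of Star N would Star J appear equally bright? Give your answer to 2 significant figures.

Equal flux requires L_J/d_J² = L_N/d_N², so d_J/d_N = √(L_J/L_N)
= √(25.0) = 5.000.

5.0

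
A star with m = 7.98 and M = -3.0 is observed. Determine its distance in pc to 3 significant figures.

m − M = 5 log₁₀(d/10 pc)
7.98 − (-3.0) = 10.98 = 5 log₁₀(d/10)
d = 10 × 10^(10.98/5) = 10 × 10^2.196 = 1570 pc.

1.57×10^3 pc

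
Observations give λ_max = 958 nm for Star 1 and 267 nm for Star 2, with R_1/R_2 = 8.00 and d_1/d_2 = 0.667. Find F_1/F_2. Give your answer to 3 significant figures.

0.868

Wien's law: T_1/T_2 = λ_2/λ_1 = 267/958 = 0.2787.
L_1/L_2 = (R_1/R_2)²(T_1/T_2)⁴ = (8.00)²(0.2787)⁴ = 0.3862.
F_1/F_2 = (L_1/L_2)/(d_1/d_2)² = 0.3862/(0.667)² = 0.8680.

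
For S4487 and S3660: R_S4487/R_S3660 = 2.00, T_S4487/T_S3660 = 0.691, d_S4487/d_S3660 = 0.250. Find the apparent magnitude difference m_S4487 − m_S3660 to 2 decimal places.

-2.91

L_S4487/L_S3660 = (2.00)²(0.691)⁴ = 0.9120.
F_S4487/F_S3660 = (L_S4487/L_S3660)/(d_S4487/d_S3660)² = 0.9120/0.06250 = 14.59.
m_S4487 − m_S3660 = −2.5 log₁₀(14.59) = -2.91.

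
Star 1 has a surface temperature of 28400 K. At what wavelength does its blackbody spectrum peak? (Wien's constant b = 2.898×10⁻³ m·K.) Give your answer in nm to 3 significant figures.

102 nm

λ_max = b/T = 2.898×10⁻³ / 28400 = 1.02×10^-7 m = 102.0 nm.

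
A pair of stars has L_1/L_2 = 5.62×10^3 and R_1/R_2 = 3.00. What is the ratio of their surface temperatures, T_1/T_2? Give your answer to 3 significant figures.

L ∝ R²T⁴ gives T ∝ (L/R²)^(1/4), so
T_1/T_2 = (5.62×10^3 / 3.00²)^(1/4) = (624.4)^(1/4) = 4.999.

5.00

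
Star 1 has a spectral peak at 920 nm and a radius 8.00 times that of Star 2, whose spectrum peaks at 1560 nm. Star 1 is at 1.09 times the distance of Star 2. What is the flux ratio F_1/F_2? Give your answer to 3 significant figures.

Wien's law: T_1/T_2 = λ_2/λ_1 = 1560/920 = 1.696.
L_1/L_2 = (R_1/R_2)²(T_1/T_2)⁴ = (8.00)²(1.696)⁴ = 529.1.
F_1/F_2 = (L_1/L_2)/(d_1/d_2)² = 529.1/(1.09)² = 445.3.

445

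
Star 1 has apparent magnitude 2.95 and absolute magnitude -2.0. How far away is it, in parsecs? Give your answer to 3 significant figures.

97.7 pc

m − M = 5 log₁₀(d/10 pc)
2.95 − (-2.0) = 4.95 = 5 log₁₀(d/10)
d = 10 × 10^(4.95/5) = 10 × 10^0.990 = 97.72 pc.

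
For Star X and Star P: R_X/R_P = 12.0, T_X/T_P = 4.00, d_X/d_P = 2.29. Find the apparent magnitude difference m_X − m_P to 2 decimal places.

-9.62

L_X/L_P = (12.0)²(4.00)⁴ = 3.686×10^4.
F_X/F_P = (L_X/L_P)/(d_X/d_P)² = 3.686×10^4/5.244 = 7030.
m_X − m_P = −2.5 log₁₀(7030) = -9.62.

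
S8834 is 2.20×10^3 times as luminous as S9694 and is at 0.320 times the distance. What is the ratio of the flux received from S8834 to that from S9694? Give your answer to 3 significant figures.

2.15×10^4

F = L/(4πd²), so F_S8834/F_S9694 = (L_S8834/L_S9694) / (d_S8834/d_S9694)²
= 2.20×10^3 / (0.320)² = 2.20×10^3 / 0.1024 = 2.148×10^4.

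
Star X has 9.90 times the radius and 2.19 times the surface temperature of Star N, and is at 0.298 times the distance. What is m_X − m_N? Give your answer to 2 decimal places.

L_X/L_N = (9.90)²(2.19)⁴ = 2254.
F_X/F_N = (L_X/L_N)/(d_X/d_N)² = 2254/0.08880 = 2.539×10^4.
m_X − m_N = −2.5 log₁₀(2.539×10^4) = -11.01.

-11.01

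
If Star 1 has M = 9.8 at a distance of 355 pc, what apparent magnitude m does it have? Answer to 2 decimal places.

17.55

m = M + 5 log₁₀(d/10 pc) = 9.8 + 5 log₁₀(355/10)
  = 9.8 + 5 × 1.550 = 9.8 + 7.75 = 17.55.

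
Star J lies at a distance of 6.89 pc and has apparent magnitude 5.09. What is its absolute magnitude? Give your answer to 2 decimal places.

5.90

M = m − 5 log₁₀(d/10 pc) = 5.09 − 5 log₁₀(6.89/10)
  = 5.09 − 5 × -0.162 = 5.09 − -0.81 = 5.90.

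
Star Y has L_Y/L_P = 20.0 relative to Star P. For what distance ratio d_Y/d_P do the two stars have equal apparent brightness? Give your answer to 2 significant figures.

Equal flux requires L_Y/d_Y² = L_P/d_P², so d_Y/d_P = √(L_Y/L_P)
= √(20.0) = 4.472.

4.5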